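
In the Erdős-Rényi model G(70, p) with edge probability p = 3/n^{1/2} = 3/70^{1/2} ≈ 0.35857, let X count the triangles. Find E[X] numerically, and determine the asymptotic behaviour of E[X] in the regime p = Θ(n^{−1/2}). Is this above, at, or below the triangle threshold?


Number of potential triangles: C(70, 3) = 54740.
Each occurs with probability p³ ≈ (0.35857)³ ≈ 4.6101675e-02.
By linearity: E[X] = C(70, 3)·p³ ≈ 54740 · 4.6101675e-02 ≈ 2523.60569.
Since α = 1/2 < 1, p = c/n^{1/2} ≫ 1/n is above the triangle threshold p ~ 1/n. Asymptotically E[X] ~ (c³/6)·n^{3(1−α)} = (3³/6)·n^{1.5} → ∞; triangles are abundant w.h.p.

E[X] ≈ 2523.60569; in regime p = Θ(1/n^{1/2}) E[X] diverges (above the triangle threshold p ~ 1/n).


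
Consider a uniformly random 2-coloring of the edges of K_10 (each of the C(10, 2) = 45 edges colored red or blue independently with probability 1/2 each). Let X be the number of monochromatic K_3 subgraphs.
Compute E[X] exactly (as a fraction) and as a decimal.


Let X = Σ_S X_S over the C(10, 3) = 120 subsets S of size 3, where X_S = 1 if the K_3 on S is monochromatic.
For a fixed S, the K_3 on S has C(3, 2) = 3 edges. P[all 3 edges red] = (1/2)^3, and likewise for blue, so P[monochromatic] = 2·(1/2)^3 = 2^{1 − 3} = 1/4.
By linearity of expectation: E[X] = C(10, 3) · 2^{1 − 3} = 120 · 1/4 = 30.
Numerically: E[X] ≈ 30.000.

E[X] = C(10,3)·2^(1−C(3,2)) = 30 ≈ 30.000.


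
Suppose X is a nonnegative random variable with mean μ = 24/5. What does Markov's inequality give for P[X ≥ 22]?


μ = E[X] = 24/5, a = 22.
Markov: P[X ≥ 22] ≤ μ/a = (24/5)/22 = 12/55.
Numerically: ≈ 0.21818.
(Since a = 22 > μ = 4.80000, the bound 12/55 is < 1 and informative.)

P[X ≥ 22] ≤ 12/55 ≈ 0.21818.


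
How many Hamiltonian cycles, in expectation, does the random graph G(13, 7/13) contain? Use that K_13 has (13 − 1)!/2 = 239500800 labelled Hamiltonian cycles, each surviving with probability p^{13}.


K_13 has (13 − 1)!/2 = 239500800 labelled Hamiltonian cycles.
For each such Hamiltonian cycle H, let X_H = 1 if all 13 edges of H are present in G. Then P[X_H = 1] = p^{13} = (7/13)^{13} = 96889010407/302875106592253.
Summing the indicators: E[X] = Σ_H E[X_H] = 239500800 · p^{13} = 239500800 · 96889010407/302875106592253 = 23204995503684825600/302875106592253.
Numerically: E[X] ≈ 76615.7.

E[X] = 239500800 · (7/13)^{13} = 23204995503684825600/302875106592253 ≈ 76615.7.


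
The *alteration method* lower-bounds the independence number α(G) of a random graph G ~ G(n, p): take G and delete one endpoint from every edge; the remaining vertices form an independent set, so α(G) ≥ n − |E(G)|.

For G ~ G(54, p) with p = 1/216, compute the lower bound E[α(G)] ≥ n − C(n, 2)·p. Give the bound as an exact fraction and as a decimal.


E[|E(G)|] = C(54, 2)·p = 1431 · (1/216) = 53/8.
E[α(G)] ≥ n − E[|E(G)|] = 54 − 53/8 = 379/8.
Numerically: ≈ 47.3750.
(This is only a lower bound; the true E[α(G)] may be larger.)

E[α(G)] ≥ 379/8 ≈ 47.3750.


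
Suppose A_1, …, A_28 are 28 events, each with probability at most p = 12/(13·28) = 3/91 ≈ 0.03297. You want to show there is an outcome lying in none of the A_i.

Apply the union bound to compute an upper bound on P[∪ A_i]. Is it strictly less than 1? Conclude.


Union bound: P[∪_{i=1}^{28} A_i] ≤ Σ_i P[A_i] ≤ 28·p = 28·(3/91) = 12/13.
Numerically: 12/13 ≈ 0.92308.
Is 12/13 < 1? YES.
Since P[∪ A_i] ≤ 12/13 < 1, the complement has P[∩ A_i^c] ≥ 1 − 12/13 = 1/13 > 0, so some outcome avoids every A_i.

28·p = 12/13 ≈ 0.92308; existence CERTIFIED by the union bound.


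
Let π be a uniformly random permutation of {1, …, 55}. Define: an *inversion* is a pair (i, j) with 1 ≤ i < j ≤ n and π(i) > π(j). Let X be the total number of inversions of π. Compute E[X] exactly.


Write X = Σ X_I over the C(55, 2) = 1485 pairs i < j, with X_I the indicator of one inversion.
There are 1485 indicators.
For each fixed pair i < j, the values π(i) and π(j) are two distinct elements of {1, …, 55} in uniformly random order; by symmetry P[π(i) > π(j)] = 1/2.
By linearity: E[X] = 1485 · (1/2) = C(55, 2) · (1/2) = 1485/2 = 1485/2 ≈ 742.500.

E[X] = 1485/2 = 742.500.


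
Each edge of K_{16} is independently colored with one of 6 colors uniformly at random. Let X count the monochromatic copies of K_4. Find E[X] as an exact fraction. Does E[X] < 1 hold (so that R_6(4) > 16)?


E[X] = C(16, 4) · 6^{1 − 6} = 1820 · 6^{−5} = 1820/7776.
As a reduced fraction: E[X] = 455/1944 ≈ 0.234053.
Is E[X] < 1? YES.
Since E[X] < 1, there exists a 6-coloring of K_{16} with no monochromatic K_4; hence R_6(4) > 16.

E[X] = 455/1944 ≈ 0.234053; E[X] < 1, so R_6(4) > 16.


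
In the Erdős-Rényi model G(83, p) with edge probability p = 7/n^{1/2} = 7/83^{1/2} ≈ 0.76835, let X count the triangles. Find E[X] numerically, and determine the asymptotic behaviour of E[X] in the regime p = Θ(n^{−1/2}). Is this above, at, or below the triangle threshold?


Number of potential triangles: C(83, 3) = 91881.
Each occurs with probability p³ ≈ (0.76835)³ ≈ 4.5360411e-01.
By linearity: E[X] = C(83, 3)·p³ ≈ 91881 · 4.5360411e-01 ≈ 41677.59928.
Since α = 1/2 < 1, p = c/n^{1/2} ≫ 1/n is above the triangle threshold p ~ 1/n. Asymptotically E[X] ~ (c³/6)·n^{3(1−α)} = (7³/6)·n^{1.5} → ∞; triangles are abundant w.h.p.

E[X] ≈ 41677.59928; in regime p = Θ(1/n^{1/2}) E[X] diverges (above the triangle threshold p ~ 1/n).


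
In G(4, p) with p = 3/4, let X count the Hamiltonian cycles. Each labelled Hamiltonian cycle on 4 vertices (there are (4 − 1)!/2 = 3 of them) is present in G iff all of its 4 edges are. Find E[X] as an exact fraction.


K_4 has (4 − 1)!/2 = 3 labelled Hamiltonian cycles.
For each such Hamiltonian cycle H, let X_H = 1 if all 4 edges of H are present in G. Then P[X_H = 1] = p^{4} = (3/4)^{4} = 81/256.
By linearity of expectation: E[X] = Σ_H E[X_H] = 3 · p^{4} = 3 · 81/256 = 243/256.
Numerically: E[X] ≈ 0.949219.

E[X] = 3 · (3/4)^{4} = 243/256 ≈ 0.949219.


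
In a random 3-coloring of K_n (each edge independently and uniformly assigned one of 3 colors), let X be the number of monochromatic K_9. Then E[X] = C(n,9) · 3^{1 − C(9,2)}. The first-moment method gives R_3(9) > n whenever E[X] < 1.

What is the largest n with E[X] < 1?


We need C(n, 9) · 3^{1 − 36} < 1, i.e. C(n, 9) < 3^{36 − 1} = 50031545098999707.
Check values of n near the boundary:
  n = 295: C(295, 9) = 41221140106119260; 41221140106119260 < 50031545098999707? YES
  n = 296: C(296, 9) = 42513789098994080; 42513789098994080 < 50031545098999707? YES
  n = 297: C(297, 9) = 43842345008337645; 43842345008337645 < 50031545098999707? YES
  n = 298: C(298, 9) = 45207677551849890; 45207677551849890 < 50031545098999707? YES
  n = 299: C(299, 9) = 46610674441390059; 46610674441390059 < 50031545098999707? YES
  n = 300: C(300, 9) = 48052241692154700; 48052241692154700 < 50031545098999707? YES
  n = 301: C(301, 9) = 49533303936090975; 49533303936090975 < 50031545098999707? YES
  n = 302: C(302, 9) = 51054804739588650; 51054804739588650 < 50031545098999707? NO
The largest n with C(n, 9) < 50031545098999707 is n = 301 (where E[X] = 16511101312030325/16677181699666569 ≈ 0.99004). Hence R_3(9) > 301, i.e. R_3(9) ≥ 302.

Largest n = 301; hence R_3(9) > 301.


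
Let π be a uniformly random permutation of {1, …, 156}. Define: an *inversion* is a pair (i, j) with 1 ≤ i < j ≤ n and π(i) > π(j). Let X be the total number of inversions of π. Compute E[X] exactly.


Write X = Σ X_I over the C(156, 2) = 12090 pairs i < j, with X_I the indicator of one inversion.
There are 12090 indicators.
For each fixed pair i < j, the values π(i) and π(j) are two distinct elements of {1, …, 156} in uniformly random order; by symmetry P[π(i) > π(j)] = 1/2.
By linearity: E[X] = 12090 · (1/2) = C(156, 2) · (1/2) = 12090/2 = 6045 ≈ 6045.0000.

E[X] = 6045 = 6045.0000.


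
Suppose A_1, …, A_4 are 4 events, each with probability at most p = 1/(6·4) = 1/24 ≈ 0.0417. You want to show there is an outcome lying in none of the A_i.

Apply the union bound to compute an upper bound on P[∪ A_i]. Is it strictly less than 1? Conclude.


Union bound: P[∪_{i=1}^{4} A_i] ≤ Σ_i P[A_i] ≤ 4·p = 4·(1/24) = 1/6.
Numerically: 1/6 ≈ 0.1667.
Is 1/6 < 1? YES.
Since P[∪ A_i] ≤ 1/6 < 1, the complement has P[∩ A_i^c] ≥ 1 − 1/6 = 5/6 > 0, so some outcome avoids every A_i.

4·p = 1/6 ≈ 0.1667; existence CERTIFIED by the union bound.


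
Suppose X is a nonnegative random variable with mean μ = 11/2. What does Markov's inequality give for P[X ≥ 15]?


μ = E[X] = 11/2, a = 15.
Markov: P[X ≥ 15] ≤ μ/a = (11/2)/15 = 11/30.
Numerically: ≈ 0.36667.
(Since a = 15 > μ = 5.50000, the bound 11/30 is < 1 and informative.)

P[X ≥ 15] ≤ 11/30 ≈ 0.36667.


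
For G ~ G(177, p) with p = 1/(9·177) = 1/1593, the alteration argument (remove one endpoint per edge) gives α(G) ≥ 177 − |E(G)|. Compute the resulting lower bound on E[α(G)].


E[|E(G)|] = C(177, 2)·p = 15576 · (1/1593) = 88/9.
E[α(G)] ≥ n − E[|E(G)|] = 177 − 88/9 = 1505/9.
Numerically: ≈ 167.222.
(This is only a lower bound; the true E[α(G)] may be larger.)

E[α(G)] ≥ 1505/9 ≈ 167.222.


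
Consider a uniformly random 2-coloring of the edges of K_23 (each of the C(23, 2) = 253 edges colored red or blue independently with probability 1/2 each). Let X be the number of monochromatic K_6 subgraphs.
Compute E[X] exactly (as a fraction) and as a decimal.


Let X = Σ_S X_S over the C(23, 6) = 100947 subsets S of size 6, where X_S = 1 if the K_6 on S is monochromatic.
For a fixed S, the K_6 on S has C(6, 2) = 15 edges. P[all 15 edges red] = (1/2)^15, and likewise for blue, so P[monochromatic] = 2·(1/2)^15 = 2^{1 − 15} = 1/16384.
Summing: E[X] = C(23, 6) · 2^{1 − 15} = 100947 · 1/16384 = 100947/16384.
Numerically: E[X] ≈ 6.16132.

E[X] = C(23,6)·2^(1−C(6,2)) = 100947/16384 ≈ 6.16132.


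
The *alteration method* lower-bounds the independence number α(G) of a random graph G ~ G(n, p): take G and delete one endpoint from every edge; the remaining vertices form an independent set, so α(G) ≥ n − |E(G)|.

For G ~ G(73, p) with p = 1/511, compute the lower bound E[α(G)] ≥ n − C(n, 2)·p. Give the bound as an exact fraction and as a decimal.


E[|E(G)|] = C(73, 2)·p = 2628 · (1/511) = 36/7.
E[α(G)] ≥ n − E[|E(G)|] = 73 − 36/7 = 475/7.
Numerically: ≈ 67.857143.
(This is only a lower bound; the true E[α(G)] may be larger.)

E[α(G)] ≥ 475/7 ≈ 67.857143.


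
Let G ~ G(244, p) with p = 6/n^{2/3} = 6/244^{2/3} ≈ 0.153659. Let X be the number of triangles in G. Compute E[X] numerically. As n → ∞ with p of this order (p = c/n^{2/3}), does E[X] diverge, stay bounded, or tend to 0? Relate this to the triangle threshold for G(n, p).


Number of potential triangles: C(244, 3) = 2391444.
Each occurs with probability p³ ≈ (0.153659)³ ≈ 3.62805697e-03.
By linearity: E[X] = C(244, 3)·p³ ≈ 2391444 · 3.62805697e-03 ≈ 8676.295082.
Since α = 2/3 < 1, p = c/n^{2/3} ≫ 1/n is above the triangle threshold p ~ 1/n. Asymptotically E[X] ~ (c³/6)·n^{3(1−α)} = (6³/6)·n^{1} → ∞; triangles are abundant w.h.p.

E[X] ≈ 8676.295082; in regime p = Θ(1/n^{2/3}) E[X] diverges (above the triangle threshold p ~ 1/n).


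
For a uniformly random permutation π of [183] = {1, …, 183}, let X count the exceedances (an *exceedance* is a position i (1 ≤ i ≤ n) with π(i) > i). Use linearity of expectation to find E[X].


Write X = Σ_{i=1}^{183} X_i, where X_i = 1_{π(i) > i}.
For each fixed i, π(i) is uniform over {1, …, 183} (marginal of a uniform permutation), so P[π(i) > i] = (n − i)/n. Summing: Σ_{i=1}^{183} (n − i)/n = (0 + 1 + … + 182)/183 = 183(183 − 1)/(2·183) = (183 − 1)/2.
Hence E[X] = Σ_{i=1}^{183} (183 − i)/183 = 91 ≈ 91.0000.

E[X] = 91 = 91.0000.


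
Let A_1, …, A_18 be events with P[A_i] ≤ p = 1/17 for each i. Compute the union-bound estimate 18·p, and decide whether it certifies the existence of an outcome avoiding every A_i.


Union bound: P[∪_{i=1}^{18} A_i] ≤ Σ_i P[A_i] ≤ 18·p = 18·(1/17) = 18/17.
Numerically: 18/17 ≈ 1.059.
Is 18/17 < 1? NO.
Since the bound 18/17 is ≥ 1, the union bound is uninformative here; it does NOT by itself certify existence.

18·p = 18/17 ≈ 1.059; existence NOT certified by the union bound.


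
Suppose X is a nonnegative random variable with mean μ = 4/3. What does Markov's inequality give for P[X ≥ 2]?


μ = E[X] = 4/3, a = 2.
Markov: P[X ≥ 2] ≤ μ/a = (4/3)/2 = 2/3.
Numerically: ≈ 0.666667.
(Since a = 2 > μ = 1.333333, the bound 2/3 is < 1 and informative.)

P[X ≥ 2] ≤ 2/3 ≈ 0.666667.


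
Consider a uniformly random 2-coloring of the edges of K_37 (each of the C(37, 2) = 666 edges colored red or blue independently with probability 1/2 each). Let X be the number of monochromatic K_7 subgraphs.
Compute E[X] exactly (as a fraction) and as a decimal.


Let X = Σ_S X_S over the C(37, 7) = 10295472 subsets S of size 7, where X_S = 1 if the K_7 on S is monochromatic.
For a fixed S, the K_7 on S has C(7, 2) = 21 edges. P[all 21 edges red] = (1/2)^21, and likewise for blue, so P[monochromatic] = 2·(1/2)^21 = 2^{1 − 21} = 1/1048576.
By linearity of expectation: E[X] = C(37, 7) · 2^{1 − 21} = 10295472 · 1/1048576 = 643467/65536.
Numerically: E[X] ≈ 9.819.

E[X] = C(37,7)·2^(1−C(7,2)) = 643467/65536 ≈ 9.819.


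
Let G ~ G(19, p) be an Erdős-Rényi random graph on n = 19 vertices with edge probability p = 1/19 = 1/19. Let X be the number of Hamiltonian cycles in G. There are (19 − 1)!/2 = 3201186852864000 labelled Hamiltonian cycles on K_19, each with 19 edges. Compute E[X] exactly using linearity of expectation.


K_19 has (19 − 1)!/2 = 3201186852864000 labelled Hamiltonian cycles.
For each such Hamiltonian cycle H, let X_H = 1 if all 19 edges of H are present in G. Then P[X_H = 1] = p^{19} = (1/19)^{19} = 1/1978419655660313589123979.
By linearity: E[X] = Σ_H E[X_H] = 3201186852864000 · p^{19} = 3201186852864000 · 1/1978419655660313589123979 = 3201186852864000/1978419655660313589123979.
Numerically: E[X] ≈ 1.6181e-09.

E[X] = 3201186852864000 · (1/19)^{19} = 3201186852864000/1978419655660313589123979 ≈ 1.6181e-09.


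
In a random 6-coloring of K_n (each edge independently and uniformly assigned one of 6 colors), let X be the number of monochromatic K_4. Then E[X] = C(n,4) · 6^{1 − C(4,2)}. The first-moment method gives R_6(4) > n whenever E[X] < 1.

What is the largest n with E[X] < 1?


We need C(n, 4) · 6^{1 − 6} < 1, i.e. C(n, 4) < 6^{6 − 1} = 7776.
Check values of n near the boundary:
  n = 19: C(19, 4) = 3876; 3876 < 7776? YES
  n = 20: C(20, 4) = 4845; 4845 < 7776? YES
  n = 21: C(21, 4) = 5985; 5985 < 7776? YES
  n = 22: C(22, 4) = 7315; 7315 < 7776? YES
  n = 23: C(23, 4) = 8855; 8855 < 7776? NO
  n = 24: C(24, 4) = 10626; 10626 < 7776? NO
The largest n with C(n, 4) < 7776 is n = 22 (where E[X] = 7315/7776 ≈ 0.941). Hence R_6(4) > 22, i.e. R_6(4) ≥ 23.

Largest n = 22; hence R_6(4) > 22.


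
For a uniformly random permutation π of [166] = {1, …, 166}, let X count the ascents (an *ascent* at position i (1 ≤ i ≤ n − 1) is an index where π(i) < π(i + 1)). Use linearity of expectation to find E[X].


Write X = Σ X_I over i = 1, …, 165, with X_I the indicator of one ascent.
There are 165 indicators.
For each fixed i, the pair (π(i), π(i+1)) is a uniformly random ordered pair of distinct values from {1, …, 166}; by symmetry P[π(i) < π(i+1)] = 1/2.
By linearity: E[X] = 165 · (1/2) = (166 − 1) · (1/2) = 165/2 ≈ 82.5000.

E[X] = 165/2 = 82.5000.


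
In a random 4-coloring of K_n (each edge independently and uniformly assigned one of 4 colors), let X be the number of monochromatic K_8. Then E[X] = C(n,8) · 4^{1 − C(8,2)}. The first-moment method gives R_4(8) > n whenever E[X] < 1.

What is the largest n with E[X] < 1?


We need C(n, 8) · 4^{1 − 28} < 1, i.e. C(n, 8) < 4^{28 − 1} = 18014398509481984.
Check values of n near the boundary:
  n = 404: C(404, 8) = 16415071523485570; 16415071523485570 < 18014398509481984? YES
  n = 405: C(405, 8) = 16745853821188050; 16745853821188050 < 18014398509481984? YES
  n = 406: C(406, 8) = 17082453897995850; 17082453897995850 < 18014398509481984? YES
  n = 407: C(407, 8) = 17424959239309050; 17424959239309050 < 18014398509481984? YES
  n = 408: C(408, 8) = 17773458424095231; 17773458424095231 < 18014398509481984? YES
  n = 409: C(409, 8) = 18128041135797879; 18128041135797879 < 18014398509481984? NO
  n = 410: C(410, 8) = 18488798173326195; 18488798173326195 < 18014398509481984? NO
The largest n with C(n, 8) < 18014398509481984 is n = 408 (where E[X] = 17773458424095231/18014398509481984 ≈ 0.986625). Hence R_4(8) > 408, i.e. R_4(8) ≥ 409.

Largest n = 408; hence R_4(8) > 408.


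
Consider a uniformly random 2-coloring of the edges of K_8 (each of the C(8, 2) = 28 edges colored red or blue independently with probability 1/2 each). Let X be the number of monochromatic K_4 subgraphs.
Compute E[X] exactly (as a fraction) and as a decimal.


Let X = Σ_S X_S over the C(8, 4) = 70 subsets S of size 4, where X_S = 1 if the K_4 on S is monochromatic.
For a fixed S, the K_4 on S has C(4, 2) = 6 edges. P[all 6 edges red] = (1/2)^6, and likewise for blue, so P[monochromatic] = 2·(1/2)^6 = 2^{1 − 6} = 1/32.
Summing: E[X] = C(8, 4) · 2^{1 − 6} = 70 · 1/32 = 35/16.
Numerically: E[X] ≈ 2.1875.

E[X] = C(8,4)·2^(1−C(4,2)) = 35/16 ≈ 2.1875.


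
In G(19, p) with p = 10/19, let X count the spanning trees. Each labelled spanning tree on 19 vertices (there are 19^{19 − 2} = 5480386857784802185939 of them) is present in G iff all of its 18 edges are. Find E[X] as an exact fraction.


K_19 has 19^{19 − 2} = 5480386857784802185939 labelled spanning trees.
For each such spanning tree H, let X_H = 1 if all 18 edges of H are present in G. Then P[X_H = 1] = p^{18} = (10/19)^{18} = 1000000000000000000/104127350297911241532841.
By linearity of expectation: E[X] = Σ_H E[X_H] = 5480386857784802185939 · p^{18} = 5480386857784802185939 · 1000000000000000000/104127350297911241532841 = 1000000000000000000/19.
Numerically: E[X] ≈ 5.26316e+16.

E[X] = 5480386857784802185939 · (10/19)^{18} = 1000000000000000000/19 ≈ 5.26316e+16.


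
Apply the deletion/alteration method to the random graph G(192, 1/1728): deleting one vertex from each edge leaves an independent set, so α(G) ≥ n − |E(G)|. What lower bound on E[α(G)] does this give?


E[|E(G)|] = C(192, 2)·p = 18336 · (1/1728) = 191/18.
E[α(G)] ≥ n − E[|E(G)|] = 192 − 191/18 = 3265/18.
Numerically: ≈ 181.38889.
(This is only a lower bound; the true E[α(G)] may be larger.)

E[α(G)] ≥ 3265/18 ≈ 181.38889.


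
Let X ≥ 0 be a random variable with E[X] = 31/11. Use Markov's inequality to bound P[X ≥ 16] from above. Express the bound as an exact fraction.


μ = E[X] = 31/11, a = 16.
Markov: P[X ≥ 16] ≤ μ/a = (31/11)/16 = 31/176.
Numerically: ≈ 0.176.
(Since a = 16 > μ = 2.818, the bound 31/176 is < 1 and informative.)

P[X ≥ 16] ≤ 31/176 ≈ 0.176.


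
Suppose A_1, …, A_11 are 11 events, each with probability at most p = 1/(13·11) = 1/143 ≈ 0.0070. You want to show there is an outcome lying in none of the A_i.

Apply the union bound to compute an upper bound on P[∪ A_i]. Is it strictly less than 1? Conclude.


Union bound: P[∪_{i=1}^{11} A_i] ≤ Σ_i P[A_i] ≤ 11·p = 11·(1/143) = 1/13.
Numerically: 1/13 ≈ 0.0769.
Is 1/13 < 1? YES.
Since P[∪ A_i] ≤ 1/13 < 1, the complement has P[∩ A_i^c] ≥ 1 − 1/13 = 12/13 > 0, so some outcome avoids every A_i.

11·p = 1/13 ≈ 0.0769; existence CERTIFIED by the union bound.


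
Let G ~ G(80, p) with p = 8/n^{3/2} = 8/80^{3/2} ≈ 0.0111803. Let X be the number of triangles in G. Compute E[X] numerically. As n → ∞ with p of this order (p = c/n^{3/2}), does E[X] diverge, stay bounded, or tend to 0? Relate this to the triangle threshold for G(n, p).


Number of potential triangles: C(80, 3) = 82160.
Each occurs with probability p³ ≈ (0.0111803)³ ≈ 1.39754249e-06.
By linearity: E[X] = C(80, 3)·p³ ≈ 82160 · 1.39754249e-06 ≈ 0.114822.
Since α = 3/2 > 1, p = c/n^{3/2} = o(1/n) is below the triangle threshold p ~ 1/n. Asymptotically E[X] ~ (c³/6)·n^{3(1−α)} = (8³/6)·n^{-1.5} → 0, so by Markov's inequality G has no triangles w.h.p.

E[X] ≈ 0.114822; in regime p = Θ(1/n^{3/2}) E[X] tends to 0 (below the triangle threshold p ~ 1/n).


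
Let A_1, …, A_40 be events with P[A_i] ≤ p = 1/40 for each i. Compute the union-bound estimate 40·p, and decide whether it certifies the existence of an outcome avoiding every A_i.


Union bound: P[∪_{i=1}^{40} A_i] ≤ Σ_i P[A_i] ≤ 40·p = 40·(1/40) = 1.
Numerically: 1 ≈ 1.00000.
Is 1 < 1? NO.
Since the bound 1 is ≥ 1, the union bound is uninformative here; it does NOT by itself certify existence.

40·p = 1 ≈ 1.00000; existence NOT certified by the union bound.


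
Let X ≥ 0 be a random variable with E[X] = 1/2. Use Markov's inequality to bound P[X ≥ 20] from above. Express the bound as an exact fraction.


μ = E[X] = 1/2, a = 20.
Markov: P[X ≥ 20] ≤ μ/a = (1/2)/20 = 1/40.
Numerically: ≈ 0.025000.
(Since a = 20 > μ = 0.500000, the bound 1/40 is < 1 and informative.)

P[X ≥ 20] ≤ 1/40 ≈ 0.025000.


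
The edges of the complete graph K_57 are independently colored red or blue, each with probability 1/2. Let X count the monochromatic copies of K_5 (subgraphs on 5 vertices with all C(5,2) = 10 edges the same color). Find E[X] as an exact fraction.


Let X = Σ_S X_S over the C(57, 5) = 4187106 subsets S of size 5, where X_S = 1 if the K_5 on S is monochromatic.
For a fixed S, the K_5 on S has C(5, 2) = 10 edges. P[all 10 edges red] = (1/2)^10, and likewise for blue, so P[monochromatic] = 2·(1/2)^10 = 2^{1 − 10} = 1/512.
Summing: E[X] = C(57, 5) · 2^{1 − 10} = 4187106 · 1/512 = 2093553/256.
Numerically: E[X] ≈ 8177.9414.

E[X] = C(57,5)·2^(1−C(5,2)) = 2093553/256 ≈ 8177.9414.


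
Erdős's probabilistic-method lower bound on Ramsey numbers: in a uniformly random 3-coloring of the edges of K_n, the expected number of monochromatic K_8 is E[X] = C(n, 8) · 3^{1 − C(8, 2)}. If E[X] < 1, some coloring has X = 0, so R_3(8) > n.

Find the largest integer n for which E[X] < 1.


We need C(n, 8) · 3^{1 − 28} < 1, i.e. C(n, 8) < 3^{28 − 1} = 7625597484987.
Check values of n near the boundary:
  n = 151: C(151, 8) = 5551321138650; 5551321138650 < 7625597484987? YES
  n = 152: C(152, 8) = 5859727868575; 5859727868575 < 7625597484987? YES
  n = 153: C(153, 8) = 6183023199255; 6183023199255 < 7625597484987? YES
  n = 154: C(154, 8) = 6521818990995; 6521818990995 < 7625597484987? YES
  n = 155: C(155, 8) = 6876747915675; 6876747915675 < 7625597484987? YES
  n = 156: C(156, 8) = 7248464019225; 7248464019225 < 7625597484987? YES
  n = 157: C(157, 8) = 7637643295425; 7637643295425 < 7625597484987? NO
The largest n with C(n, 8) < 7625597484987 is n = 156 (where E[X] = 805384891025/847288609443 ≈ 0.9505437). Hence R_3(8) > 156, i.e. R_3(8) ≥ 157.

Largest n = 156; hence R_3(8) > 156.


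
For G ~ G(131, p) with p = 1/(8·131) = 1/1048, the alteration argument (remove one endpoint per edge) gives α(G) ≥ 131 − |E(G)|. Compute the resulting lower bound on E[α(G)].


E[|E(G)|] = C(131, 2)·p = 8515 · (1/1048) = 65/8.
E[α(G)] ≥ n − E[|E(G)|] = 131 − 65/8 = 983/8.
Numerically: ≈ 122.875000.
(This is only a lower bound; the true E[α(G)] may be larger.)

E[α(G)] ≥ 983/8 ≈ 122.875000.


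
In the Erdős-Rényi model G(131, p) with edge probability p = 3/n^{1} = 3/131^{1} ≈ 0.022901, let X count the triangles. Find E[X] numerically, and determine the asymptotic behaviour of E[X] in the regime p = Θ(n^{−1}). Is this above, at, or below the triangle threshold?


Number of potential triangles: C(131, 3) = 366145.
Each occurs with probability p³ ≈ (0.022901)³ ≈ 1.2010190e-05.
By linearity: E[X] = C(131, 3)·p³ ≈ 366145 · 1.2010190e-05 ≈ 4.39747.
Here α = 1, so p = 3/n is exactly at the triangle threshold p ~ 1/n. Asymptotically E[X] → c³/6 = 3³/6 = 9/2 ≈ 4.50000, a bounded constant. In this regime the triangle count is asymptotically Poisson(c³/6).

E[X] ≈ 4.39747; in regime p = Θ(1/n^{1}) E[X] stays bounded (at the triangle threshold p ~ 1/n).


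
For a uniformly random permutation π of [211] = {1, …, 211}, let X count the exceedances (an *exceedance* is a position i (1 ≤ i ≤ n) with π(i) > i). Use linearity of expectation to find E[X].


Write X = Σ_{i=1}^{211} X_i, where X_i = 1_{π(i) > i}.
For each fixed i, π(i) is uniform over {1, …, 211} (marginal of a uniform permutation), so P[π(i) > i] = (n − i)/n. Summing: Σ_{i=1}^{211} (n − i)/n = (0 + 1 + … + 210)/211 = 211(211 − 1)/(2·211) = (211 − 1)/2.
Hence E[X] = Σ_{i=1}^{211} (211 − i)/211 = 105 ≈ 105.000.

E[X] = 105 = 105.000.


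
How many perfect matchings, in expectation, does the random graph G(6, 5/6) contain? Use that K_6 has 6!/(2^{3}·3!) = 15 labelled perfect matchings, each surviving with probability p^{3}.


K_6 has 6!/(2^{3}·3!) = 15 labelled perfect matchings.
For each such perfect matching H, let X_H = 1 if all 3 edges of H are present in G. Then P[X_H = 1] = p^{3} = (5/6)^{3} = 125/216.
By linearity: E[X] = Σ_H E[X_H] = 15 · p^{3} = 15 · 125/216 = 625/72.
Numerically: E[X] ≈ 8.681.

E[X] = 15 · (5/6)^{3} = 625/72 ≈ 8.681.


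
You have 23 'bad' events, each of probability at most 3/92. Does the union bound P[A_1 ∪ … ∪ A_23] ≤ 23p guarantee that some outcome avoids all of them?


Union bound: P[∪_{i=1}^{23} A_i] ≤ Σ_i P[A_i] ≤ 23·p = 23·(3/92) = 3/4.
Numerically: 3/4 ≈ 0.750.
Is 3/4 < 1? YES.
Since P[∪ A_i] ≤ 3/4 < 1, the complement has P[∩ A_i^c] ≥ 1 − 3/4 = 1/4 > 0, so some outcome avoids every A_i.

23·p = 3/4 ≈ 0.750; existence CERTIFIED by the union bound.


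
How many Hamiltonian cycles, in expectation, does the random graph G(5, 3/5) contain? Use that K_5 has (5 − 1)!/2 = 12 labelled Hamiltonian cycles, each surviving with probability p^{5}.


K_5 has (5 − 1)!/2 = 12 labelled Hamiltonian cycles.
For each such Hamiltonian cycle H, let X_H = 1 if all 5 edges of H are present in G. Then P[X_H = 1] = p^{5} = (3/5)^{5} = 243/3125.
By linearity: E[X] = Σ_H E[X_H] = 12 · p^{5} = 12 · 243/3125 = 2916/3125.
Numerically: E[X] ≈ 0.93312.

E[X] = 12 · (3/5)^{5} = 2916/3125 ≈ 0.93312.


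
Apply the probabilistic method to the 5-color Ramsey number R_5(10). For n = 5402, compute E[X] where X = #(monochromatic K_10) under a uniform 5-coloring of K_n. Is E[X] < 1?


E[X] = C(5402, 10) · 5^{1 − 45} = 5783128765113072203495407534935 · 5^{−44} = 5783128765113072203495407534935/5684341886080801486968994140625.
As a reduced fraction: E[X] = 1156625753022614440699081506987/1136868377216160297393798828125 ≈ 1.0173788.
Is E[X] < 1? NO.
Since E[X] ≥ 1, the first-moment bound is inconclusive at n = 5402; it does NOT by itself certify R_5(10) > 5402.

E[X] = 1156625753022614440699081506987/1136868377216160297393798828125 ≈ 1.0173788; E[X] ≥ 1; first-moment method inconclusive here.


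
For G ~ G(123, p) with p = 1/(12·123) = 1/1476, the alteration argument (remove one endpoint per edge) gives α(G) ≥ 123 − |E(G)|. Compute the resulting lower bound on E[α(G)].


E[|E(G)|] = C(123, 2)·p = 7503 · (1/1476) = 61/12.
E[α(G)] ≥ n − E[|E(G)|] = 123 − 61/12 = 1415/12.
Numerically: ≈ 117.916667.
(This is only a lower bound; the true E[α(G)] may be larger.)

E[α(G)] ≥ 1415/12 ≈ 117.916667.


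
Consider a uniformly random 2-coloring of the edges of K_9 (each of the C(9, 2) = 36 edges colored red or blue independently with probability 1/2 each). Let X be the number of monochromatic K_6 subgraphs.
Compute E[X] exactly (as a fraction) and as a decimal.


Let X = Σ_S X_S over the C(9, 6) = 84 subsets S of size 6, where X_S = 1 if the K_6 on S is monochromatic.
For a fixed S, the K_6 on S has C(6, 2) = 15 edges. P[all 15 edges red] = (1/2)^15, and likewise for blue, so P[monochromatic] = 2·(1/2)^15 = 2^{1 − 15} = 1/16384.
By linearity of expectation: E[X] = C(9, 6) · 2^{1 − 15} = 84 · 1/16384 = 21/4096.
Numerically: E[X] ≈ 0.005127.

E[X] = C(9,6)·2^(1−C(6,2)) = 21/4096 ≈ 0.005127.


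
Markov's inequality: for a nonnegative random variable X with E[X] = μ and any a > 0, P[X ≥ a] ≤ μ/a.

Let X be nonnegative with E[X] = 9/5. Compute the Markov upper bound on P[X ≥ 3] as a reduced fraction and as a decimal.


μ = E[X] = 9/5, a = 3.
Markov: P[X ≥ 3] ≤ μ/a = (9/5)/3 = 3/5.
Numerically: ≈ 0.6000.
(Since a = 3 > μ = 1.8000, the bound 3/5 is < 1 and informative.)

P[X ≥ 3] ≤ 3/5 ≈ 0.6000.


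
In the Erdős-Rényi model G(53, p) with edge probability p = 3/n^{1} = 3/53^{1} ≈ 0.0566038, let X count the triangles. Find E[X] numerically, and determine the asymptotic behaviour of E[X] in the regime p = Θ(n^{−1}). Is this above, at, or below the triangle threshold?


Number of potential triangles: C(53, 3) = 23426.
Each occurs with probability p³ ≈ (0.0566038)³ ≈ 1.81357765e-04.
By linearity: E[X] = C(53, 3)·p³ ≈ 23426 · 1.81357765e-04 ≈ 4.248487.
Here α = 1, so p = 3/n is exactly at the triangle threshold p ~ 1/n. Asymptotically E[X] → c³/6 = 3³/6 = 9/2 ≈ 4.500000, a bounded constant. In this regime the triangle count is asymptotically Poisson(c³/6).

E[X] ≈ 4.248487; in regime p = Θ(1/n^{1}) E[X] stays bounded (at the triangle threshold p ~ 1/n).


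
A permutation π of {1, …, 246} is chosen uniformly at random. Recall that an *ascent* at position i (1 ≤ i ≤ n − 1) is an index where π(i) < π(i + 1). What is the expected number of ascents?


Write X = Σ X_I over i = 1, …, 245, with X_I the indicator of one ascent.
There are 245 indicators.
For each fixed i, the pair (π(i), π(i+1)) is a uniformly random ordered pair of distinct values from {1, …, 246}; by symmetry P[π(i) < π(i+1)] = 1/2.
By linearity: E[X] = 245 · (1/2) = (246 − 1) · (1/2) = 245/2 ≈ 122.500000.

E[X] = 245/2 = 122.500000.


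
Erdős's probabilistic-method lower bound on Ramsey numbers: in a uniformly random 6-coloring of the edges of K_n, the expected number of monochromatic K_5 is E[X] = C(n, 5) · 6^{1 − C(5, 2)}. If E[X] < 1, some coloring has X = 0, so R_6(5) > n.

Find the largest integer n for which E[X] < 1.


We need C(n, 5) · 6^{1 − 10} < 1, i.e. C(n, 5) < 6^{10 − 1} = 10077696.
Check values of n near the boundary:
  n = 64: C(64, 5) = 7624512; 7624512 < 10077696? YES
  n = 65: C(65, 5) = 8259888; 8259888 < 10077696? YES
  n = 66: C(66, 5) = 8936928; 8936928 < 10077696? YES
  n = 67: C(67, 5) = 9657648; 9657648 < 10077696? YES
  n = 68: C(68, 5) = 10424128; 10424128 < 10077696? NO
  n = 69: C(69, 5) = 11238513; 11238513 < 10077696? NO
The largest n with C(n, 5) < 10077696 is n = 67 (where E[X] = 67067/69984 ≈ 0.958319). Hence R_6(5) > 67, i.e. R_6(5) ≥ 68.

Largest n = 67; hence R_6(5) > 67.


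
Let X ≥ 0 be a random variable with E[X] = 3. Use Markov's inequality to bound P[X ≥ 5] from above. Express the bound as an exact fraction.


μ = E[X] = 3, a = 5.
Markov: P[X ≥ 5] ≤ μ/a = (3)/5 = 3/5.
Numerically: ≈ 0.600.
(Since a = 5 > μ = 3.000, the bound 3/5 is < 1 and informative.)

P[X ≥ 5] ≤ 3/5 ≈ 0.600.


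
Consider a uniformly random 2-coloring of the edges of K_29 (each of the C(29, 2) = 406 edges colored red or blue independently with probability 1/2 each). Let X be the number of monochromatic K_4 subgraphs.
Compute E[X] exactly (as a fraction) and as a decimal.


Let X = Σ_S X_S over the C(29, 4) = 23751 subsets S of size 4, where X_S = 1 if the K_4 on S is monochromatic.
For a fixed S, the K_4 on S has C(4, 2) = 6 edges. P[all 6 edges red] = (1/2)^6, and likewise for blue, so P[monochromatic] = 2·(1/2)^6 = 2^{1 − 6} = 1/32.
Summing: E[X] = C(29, 4) · 2^{1 − 6} = 23751 · 1/32 = 23751/32.
Numerically: E[X] ≈ 742.21875.

E[X] = C(29,4)·2^(1−C(4,2)) = 23751/32 ≈ 742.21875.


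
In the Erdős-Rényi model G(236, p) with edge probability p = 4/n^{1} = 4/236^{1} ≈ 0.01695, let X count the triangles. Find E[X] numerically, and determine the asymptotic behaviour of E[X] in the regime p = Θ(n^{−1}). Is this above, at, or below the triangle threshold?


Number of potential triangles: C(236, 3) = 2162940.
Each occurs with probability p³ ≈ (0.01695)³ ≈ 4.869047e-06.
By linearity: E[X] = C(236, 3)·p³ ≈ 2162940 · 4.869047e-06 ≈ 10.5315.
Here α = 1, so p = 4/n is exactly at the triangle threshold p ~ 1/n. Asymptotically E[X] → c³/6 = 4³/6 = 32/3 ≈ 10.6667, a bounded constant. In this regime the triangle count is asymptotically Poisson(c³/6).

E[X] ≈ 10.5315; in regime p = Θ(1/n^{1}) E[X] stays bounded (at the triangle threshold p ~ 1/n).


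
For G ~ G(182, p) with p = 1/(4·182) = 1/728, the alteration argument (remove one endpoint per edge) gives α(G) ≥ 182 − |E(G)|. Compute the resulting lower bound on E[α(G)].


E[|E(G)|] = C(182, 2)·p = 16471 · (1/728) = 181/8.
E[α(G)] ≥ n − E[|E(G)|] = 182 − 181/8 = 1275/8.
Numerically: ≈ 159.375.
(This is only a lower bound; the true E[α(G)] may be larger.)

E[α(G)] ≥ 1275/8 ≈ 159.375.


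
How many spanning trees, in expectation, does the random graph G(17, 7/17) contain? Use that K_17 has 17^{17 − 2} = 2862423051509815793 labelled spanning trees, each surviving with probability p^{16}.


K_17 has 17^{17 − 2} = 2862423051509815793 labelled spanning trees.
For each such spanning tree H, let X_H = 1 if all 16 edges of H are present in G. Then P[X_H = 1] = p^{16} = (7/17)^{16} = 33232930569601/48661191875666868481.
Summing the indicators: E[X] = Σ_H E[X_H] = 2862423051509815793 · p^{16} = 2862423051509815793 · 33232930569601/48661191875666868481 = 33232930569601/17.
Numerically: E[X] ≈ 1.9549e+12.

E[X] = 2862423051509815793 · (7/17)^{16} = 33232930569601/17 ≈ 1.9549e+12.


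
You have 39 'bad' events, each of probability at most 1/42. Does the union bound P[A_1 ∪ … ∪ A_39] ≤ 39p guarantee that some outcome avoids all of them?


Union bound: P[∪_{i=1}^{39} A_i] ≤ Σ_i P[A_i] ≤ 39·p = 39·(1/42) = 13/14.
Numerically: 13/14 ≈ 0.92857.
Is 13/14 < 1? YES.
Since P[∪ A_i] ≤ 13/14 < 1, the complement has P[∩ A_i^c] ≥ 1 − 13/14 = 1/14 > 0, so some outcome avoids every A_i.

39·p = 13/14 ≈ 0.92857; existence CERTIFIED by the union bound.


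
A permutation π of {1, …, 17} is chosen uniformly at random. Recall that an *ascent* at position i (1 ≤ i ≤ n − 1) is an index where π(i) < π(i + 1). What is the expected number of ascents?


Write X = Σ X_I over i = 1, …, 16, with X_I the indicator of one ascent.
There are 16 indicators.
For each fixed i, the pair (π(i), π(i+1)) is a uniformly random ordered pair of distinct values from {1, …, 17}; by symmetry P[π(i) < π(i+1)] = 1/2.
By linearity: E[X] = 16 · (1/2) = (17 − 1) · (1/2) = 8 ≈ 8.00000.

E[X] = 8 = 8.00000.


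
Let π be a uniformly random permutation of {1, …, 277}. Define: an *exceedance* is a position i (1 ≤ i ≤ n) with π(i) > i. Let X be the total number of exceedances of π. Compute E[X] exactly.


Write X = Σ_{i=1}^{277} X_i, where X_i = 1_{π(i) > i}.
For each fixed i, π(i) is uniform over {1, …, 277} (marginal of a uniform permutation), so P[π(i) > i] = (n − i)/n. Summing: Σ_{i=1}^{277} (n − i)/n = (0 + 1 + … + 276)/277 = 277(277 − 1)/(2·277) = (277 − 1)/2.
Hence E[X] = Σ_{i=1}^{277} (277 − i)/277 = 138 ≈ 138.0000.

E[X] = 138 = 138.0000.


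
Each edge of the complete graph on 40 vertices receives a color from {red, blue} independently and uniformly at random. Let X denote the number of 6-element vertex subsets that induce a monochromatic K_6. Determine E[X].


Let X = Σ_S X_S over the C(40, 6) = 3838380 subsets S of size 6, where X_S = 1 if the K_6 on S is monochromatic.
For a fixed S, the K_6 on S has C(6, 2) = 15 edges. P[all 15 edges red] = (1/2)^15, and likewise for blue, so P[monochromatic] = 2·(1/2)^15 = 2^{1 − 15} = 1/16384.
Summing: E[X] = C(40, 6) · 2^{1 − 15} = 3838380 · 1/16384 = 959595/4096.
Numerically: E[X] ≈ 234.27612.

E[X] = C(40,6)·2^(1−C(6,2)) = 959595/4096 ≈ 234.27612.


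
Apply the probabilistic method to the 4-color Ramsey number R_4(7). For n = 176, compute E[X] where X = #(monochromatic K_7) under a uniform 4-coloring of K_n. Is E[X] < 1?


E[X] = C(176, 7) · 4^{1 − 21} = 919790691600 · 4^{−20} = 919790691600/1099511627776.
As a reduced fraction: E[X] = 57486918225/68719476736 ≈ 0.83654.
Is E[X] < 1? YES.
Since E[X] < 1, there exists a 4-coloring of K_{176} with no monochromatic K_7; hence R_4(7) > 176.

E[X] = 57486918225/68719476736 ≈ 0.83654; E[X] < 1, so R_4(7) > 176.


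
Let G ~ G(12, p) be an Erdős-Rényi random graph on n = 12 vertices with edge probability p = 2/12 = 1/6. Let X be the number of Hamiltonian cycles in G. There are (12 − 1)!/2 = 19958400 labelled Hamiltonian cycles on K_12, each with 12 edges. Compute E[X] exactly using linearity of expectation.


K_12 has (12 − 1)!/2 = 19958400 labelled Hamiltonian cycles.
For each such Hamiltonian cycle H, let X_H = 1 if all 12 edges of H are present in G. Then P[X_H = 1] = p^{12} = (1/6)^{12} = 1/2176782336.
Summing the indicators: E[X] = Σ_H E[X_H] = 19958400 · p^{12} = 19958400 · 1/2176782336 = 1925/209952.
Numerically: E[X] ≈ 0.009169.

E[X] = 19958400 · (1/6)^{12} = 1925/209952 ≈ 0.009169.


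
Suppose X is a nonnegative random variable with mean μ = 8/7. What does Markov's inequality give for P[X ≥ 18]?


μ = E[X] = 8/7, a = 18.
Markov: P[X ≥ 18] ≤ μ/a = (8/7)/18 = 4/63.
Numerically: ≈ 0.063.
(Since a = 18 > μ = 1.143, the bound 4/63 is < 1 and informative.)

P[X ≥ 18] ≤ 4/63 ≈ 0.063.


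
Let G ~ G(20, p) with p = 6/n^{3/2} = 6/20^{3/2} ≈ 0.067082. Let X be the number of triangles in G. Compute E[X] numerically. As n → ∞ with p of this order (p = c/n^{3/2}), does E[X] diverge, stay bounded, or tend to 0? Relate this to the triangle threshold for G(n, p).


Number of potential triangles: C(20, 3) = 1140.
Each occurs with probability p³ ≈ (0.067082)³ ≈ 3.01869177e-04.
By linearity: E[X] = C(20, 3)·p³ ≈ 1140 · 3.01869177e-04 ≈ 0.344131.
Since α = 3/2 > 1, p = c/n^{3/2} = o(1/n) is below the triangle threshold p ~ 1/n. Asymptotically E[X] ~ (c³/6)·n^{3(1−α)} = (6³/6)·n^{-1.5} → 0, so by Markov's inequality G has no triangles w.h.p.

E[X] ≈ 0.344131; in regime p = Θ(1/n^{3/2}) E[X] tends to 0 (below the triangle threshold p ~ 1/n).


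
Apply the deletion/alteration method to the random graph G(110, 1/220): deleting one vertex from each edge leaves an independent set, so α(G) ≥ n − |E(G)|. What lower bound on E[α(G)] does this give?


E[|E(G)|] = C(110, 2)·p = 5995 · (1/220) = 109/4.
E[α(G)] ≥ n − E[|E(G)|] = 110 − 109/4 = 331/4.
Numerically: ≈ 82.750.
(This is only a lower bound; the true E[α(G)] may be larger.)

E[α(G)] ≥ 331/4 ≈ 82.750.


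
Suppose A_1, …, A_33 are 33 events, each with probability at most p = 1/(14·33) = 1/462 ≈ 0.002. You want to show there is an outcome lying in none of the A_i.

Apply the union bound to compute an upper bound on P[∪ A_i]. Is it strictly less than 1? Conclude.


Union bound: P[∪_{i=1}^{33} A_i] ≤ Σ_i P[A_i] ≤ 33·p = 33·(1/462) = 1/14.
Numerically: 1/14 ≈ 0.071.
Is 1/14 < 1? YES.
Since P[∪ A_i] ≤ 1/14 < 1, the complement has P[∩ A_i^c] ≥ 1 − 1/14 = 13/14 > 0, so some outcome avoids every A_i.

33·p = 1/14 ≈ 0.071; existence CERTIFIED by the union bound.


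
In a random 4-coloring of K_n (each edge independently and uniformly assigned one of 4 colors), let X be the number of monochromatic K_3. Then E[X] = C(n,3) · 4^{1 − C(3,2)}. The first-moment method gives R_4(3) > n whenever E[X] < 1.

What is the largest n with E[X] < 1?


We need C(n, 3) · 4^{1 − 3} < 1, i.e. C(n, 3) < 4^{3 − 1} = 16.
Check values of n near the boundary:
  n = 3: C(3, 3) = 1; 1 < 16? YES
  n = 4: C(4, 3) = 4; 4 < 16? YES
  n = 5: C(5, 3) = 10; 10 < 16? YES
  n = 6: C(6, 3) = 20; 20 < 16? NO
  n = 7: C(7, 3) = 35; 35 < 16? NO
  n = 8: C(8, 3) = 56; 56 < 16? NO
The largest n with C(n, 3) < 16 is n = 5 (where E[X] = 5/8 ≈ 0.6250000). Hence R_4(3) > 5, i.e. R_4(3) ≥ 6.

Largest n = 5; hence R_4(3) > 5.
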